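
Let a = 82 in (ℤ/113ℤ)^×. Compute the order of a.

56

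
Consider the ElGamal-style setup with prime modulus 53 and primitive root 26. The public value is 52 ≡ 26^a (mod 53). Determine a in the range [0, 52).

26

Baby-step giant-step with m = ceil(sqrt(52)) = 8.
Baby table (26^j mod 53 for j=0..7):
  0:1  1:26  2:40  3:33  4:10  5:48  6:29  7:12
Giant step factor: 26^(-8) ≡ 44 (mod 53).
Scan 52·44^i mod 53 for i = 0, 1, …:
  i=0: 52   i=1: 9   i=2: 25   i=3: 40
Match at i=3, j=2: a = 3·8 + 2 = 26.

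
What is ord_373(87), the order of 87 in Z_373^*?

The order of 87 must divide p − 1 = 372 = 2^2 · 3 · 31.
Divisors: 1, 2, 3, 4, 6, 12, 31, 62, 93, 124, 186, 372.
Check each in increasing order: 87^1 ≡ 87;  87^2 ≡ 109;  87^3 ≡ 158;  87^4 ≡ 318;  87^6 ≡ 346;  87^12 ≡ 356;  87^31 ≡ 372;  87^62 ≡ 1.
Smallest exponent giving 1 is 62.

62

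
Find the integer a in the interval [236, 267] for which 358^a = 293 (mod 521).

252

Compute 358^236 mod 521 = 398, then multiply by 358 repeatedly:
  358^236=398  358^237=251  358^238=246  358^239=19  358^240=29
  358^241=483  358^242=463  358^243=76  358^244=116  358^245=369
  358^246=289  358^247=304  358^248=464  358^249=434  358^250=114
  358^251=174  358^252=293
Found 293 at exponent 252.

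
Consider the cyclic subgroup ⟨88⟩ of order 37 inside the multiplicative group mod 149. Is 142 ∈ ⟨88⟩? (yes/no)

142 ∈ ⟨88⟩ iff 142^37 ≡ 1 (mod 149), since |⟨88⟩| = 37.
142^37 mod 149 = 1.
Since 1 = 1, 142 lies in the subgroup.

yes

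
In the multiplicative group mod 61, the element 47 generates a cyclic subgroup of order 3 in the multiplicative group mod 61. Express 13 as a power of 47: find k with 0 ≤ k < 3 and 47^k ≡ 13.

2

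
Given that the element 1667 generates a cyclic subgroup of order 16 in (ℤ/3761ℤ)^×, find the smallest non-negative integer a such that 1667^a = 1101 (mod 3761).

7

Successive powers of 1667 modulo 3761:
  1667^0=1  1667^1=1667  1667^2=3271  1667^3=3068  1667^4=3157  1667^5=1080
  1667^6=2602  1667^7=1101
So 1667^7 ≡ 1101 (mod 3761), giving a = 7.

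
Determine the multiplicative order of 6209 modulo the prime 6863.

The order of 6209 must divide p − 1 = 6862 = 2 · 47 · 73.
Divisors: 1, 2, 47, 73, 94, 146, 3431, 6862.
Check each in increasing order: 6209^1 ≡ 6209;  6209^2 ≡ 2210;  6209^47 ≡ 155;  6209^73 ≡ 1976;  6209^94 ≡ 3436;  6209^146 ≡ 6392;  6209^3431 ≡ 6862;  6209^6862 ≡ 1.
Smallest exponent giving 1 is 6862.

6862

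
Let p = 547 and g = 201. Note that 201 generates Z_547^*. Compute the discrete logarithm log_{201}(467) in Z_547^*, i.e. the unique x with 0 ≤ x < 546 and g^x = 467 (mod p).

384

Baby-step giant-step with m = ceil(sqrt(546)) = 24.
Baby table (201^j mod 547 for j=0..23):
  0:1  1:201  2:470  3:386  4:459  5:363  6:212  7:493
  8:86  9:329  10:489  11:376  12:90  13:39  14:181  15:279
  16:285  17:397  18:482  19:63  20:82  21:72  22:250  23:473
Giant step factor: 201^(-24) ≡ 224 (mod 547).
Scan 467·224^i mod 547 for i = 0, 1, …:
  i=0: 467   i=1: 131   i=2: 353   i=3: 304
  i=4: 268   i=5: 409   i=6: 267   i=7: 185
  i=8: 415   i=9: 517     …   i=15: 442
  i=16: 1
Match at i=16, j=0: x = 16·24 + 0 = 384.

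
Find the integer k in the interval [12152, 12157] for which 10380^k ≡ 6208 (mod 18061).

12155

Compute 10380^12152 mod 18061 = 13714, then multiply by 10380 repeatedly:
  10380^12152=13714  10380^12153=12579  10380^12154=7051  10380^12155=6208
Found 6208 at exponent 12155.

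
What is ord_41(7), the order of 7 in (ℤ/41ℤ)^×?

40

The order of 7 must divide p − 1 = 40 = 2^3 · 5.
Divisors: 1, 2, 4, 5, 8, 10, 20, 40.
Check each in increasing order: 7^1 ≡ 7;  7^2 ≡ 8;  7^4 ≡ 23;  7^5 ≡ 38;  7^8 ≡ 37;  7^10 ≡ 9;  7^20 ≡ 40;  7^40 ≡ 1.
Smallest exponent giving 1 is 40.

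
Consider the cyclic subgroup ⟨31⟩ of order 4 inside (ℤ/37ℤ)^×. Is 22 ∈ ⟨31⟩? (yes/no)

⟨31⟩ has order 4; its elements mod 37 are {1, 6, 31, 36}.
22 is not in this set.

no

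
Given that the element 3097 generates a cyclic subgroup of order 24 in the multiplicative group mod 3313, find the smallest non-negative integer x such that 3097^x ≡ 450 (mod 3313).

Successive powers of 3097 modulo 3313:
  3097^0=1  3097^1=3097  3097^2=274  3097^3=450
So 3097^3 ≡ 450 (mod 3313), giving x = 3.

3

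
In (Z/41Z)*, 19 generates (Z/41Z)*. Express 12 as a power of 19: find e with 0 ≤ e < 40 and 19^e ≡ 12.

Successive powers of 19 modulo 41:
  19^0=1  19^1=19  19^2=33  19^3=12
So 19^3 ≡ 12 (mod 41), giving e = 3.

3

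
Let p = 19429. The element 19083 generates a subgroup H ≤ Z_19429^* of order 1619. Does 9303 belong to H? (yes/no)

yes

9303 ∈ ⟨19083⟩ iff 9303^1619 ≡ 1 (mod 19429), since |⟨19083⟩| = 1619.
9303^1619 mod 19429 = 1.
Since 1 = 1, 9303 lies in the subgroup.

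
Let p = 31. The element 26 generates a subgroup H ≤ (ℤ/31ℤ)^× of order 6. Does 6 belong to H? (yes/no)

yes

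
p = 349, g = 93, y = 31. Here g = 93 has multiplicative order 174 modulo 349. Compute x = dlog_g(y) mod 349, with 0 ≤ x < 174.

Baby-step giant-step with m = ceil(sqrt(174)) = 14.
Baby table (93^j mod 349 for j=0..13):
  0:1  1:93  2:273  3:261  4:192  5:57  6:66  7:205
  8:219  9:125  10:108  11:272  12:168  13:268
Giant step factor: 93^(-14) ≡ 207 (mod 349).
Scan 31·207^i mod 349 for i = 0, 1, …:
  i=0: 31   i=1: 135   i=2: 25   i=3: 289
  i=4: 144   i=5: 143   i=6: 285   i=7: 14
  i=8: 106   i=9: 304   i=10: 108
Match at i=10, j=10: x = 10·14 + 10 = 150.

150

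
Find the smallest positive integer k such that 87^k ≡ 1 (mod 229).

228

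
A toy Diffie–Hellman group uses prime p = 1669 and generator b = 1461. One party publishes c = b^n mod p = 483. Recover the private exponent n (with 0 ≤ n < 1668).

Baby-step giant-step with m = ceil(sqrt(1668)) = 41.
Baby table (1461^j mod 1669 for j=0..40):
  0:1  1:1461  2:1539  3:336  4:210  5:1383  6:1073  7:462
  8:706  9:24  10:15  11:218  12:1388  13:33  14:1481  15:717
  16:1074  17:254  18:576  19:360  20:225  21:1601  22:792  23:495
  24:518  25:741  26:1089  27:472  28:295  29:393  30:37  31:649
  32:197  33:749  34:1094  35:1101  36:1314  37:404  38:1087  39:888
  40:555
Giant step factor: 1461^(-41) ≡ 1334 (mod 1669).
Scan 483·1334^i mod 1669 for i = 0, 1, …:
  i=0: 483   i=1: 88   i=2: 562   i=3: 327
  i=4: 609   i=5: 1272   i=6: 1144   i=7: 630
  i=8: 913   i=9: 1241     …   i=17: 1323
  i=18: 749
Match at i=18, j=33: n = 18·41 + 33 = 771.

771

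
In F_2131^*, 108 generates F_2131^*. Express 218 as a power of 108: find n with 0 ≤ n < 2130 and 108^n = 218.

1773

Baby-step giant-step with m = ceil(sqrt(2130)) = 47.
Baby table (108^j mod 2131 for j=0..46):
  0:1  1:108  2:1009  3:291  4:1594  5:1672  6:1572  7:1427
  8:684  9:1418  10:1843  11:861  12:1355  13:1432  14:1224  15:70
  16:1167  17:307  18:1191  19:768  20:1966  21:1359  22:1864  23:998
  24:1234  25:1150  26:602  27:1086  28:83  29:440  30:638  31:712
  32:180  33:261  34:485  35:1236  36:1366  37:489  38:1668  39:1140
  40:1653  41:1651  42:1435  43:1548  44:966  45:2040  46:827
Giant step factor: 108^(-47) ≡ 1730 (mod 2131).
Scan 218·1730^i mod 2131 for i = 0, 1, …:
  i=0: 218   i=1: 2084   i=2: 1799   i=3: 1010
  i=4: 2011   i=5: 1238   i=6: 85   i=7: 11
  i=8: 1982   i=9: 81     …   i=36: 1423
  i=37: 485
Match at i=37, j=34: n = 37·47 + 34 = 1773.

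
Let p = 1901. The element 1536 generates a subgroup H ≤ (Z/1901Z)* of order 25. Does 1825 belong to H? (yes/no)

1825 ∈ ⟨1536⟩ iff 1825^25 ≡ 1 (mod 1901), since |⟨1536⟩| = 25.
1825^25 mod 1901 = 1.
Since 1 = 1, 1825 lies in the subgroup.

yes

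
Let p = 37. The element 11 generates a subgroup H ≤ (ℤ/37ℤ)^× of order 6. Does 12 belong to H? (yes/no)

no

⟨11⟩ has order 6; its elements mod 37 are {1, 10, 11, 26, 27, 36}.
12 is not in this set.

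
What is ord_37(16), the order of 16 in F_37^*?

The order of 16 must divide p − 1 = 36 = 2^2 · 3^2.
Divisors: 1, 2, 3, 4, 6, 9, 12, 18, 36.
Check each in increasing order: 16^1 ≡ 16;  16^2 ≡ 34;  16^3 ≡ 26;  16^4 ≡ 9;  16^6 ≡ 10;  16^9 ≡ 1.
Smallest exponent giving 1 is 9.

9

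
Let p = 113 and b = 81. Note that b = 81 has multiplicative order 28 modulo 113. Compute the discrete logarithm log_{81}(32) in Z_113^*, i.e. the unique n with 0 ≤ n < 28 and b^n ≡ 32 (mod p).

15

Successive powers of 81 modulo 113:
  81^0=1  81^1=81  81^2=7  81^3=2  81^4=49  81^5=14
  81^6=4  81^7=98  81^8=28  81^9=8  81^10=83  81^11=56
  81^12=16  81^13=53  81^14=112  81^15=32
So 81^15 ≡ 32 (mod 113), giving n = 15.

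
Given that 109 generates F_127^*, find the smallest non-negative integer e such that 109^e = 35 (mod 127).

110

Baby-step giant-step with m = ceil(sqrt(126)) = 12.
Baby table (109^j mod 127 for j=0..11):
  0:1  1:109  2:70  3:10  4:74  5:65  6:100  7:105
  8:15  9:111  10:34  11:23
Giant step factor: 109^(-12) ≡ 50 (mod 127).
Scan 35·50^i mod 127 for i = 0, 1, …:
  i=0: 35   i=1: 99   i=2: 124   i=3: 104
  i=4: 120   i=5: 31   i=6: 26   i=7: 30
  i=8: 103   i=9: 70
Match at i=9, j=2: e = 9·12 + 2 = 110.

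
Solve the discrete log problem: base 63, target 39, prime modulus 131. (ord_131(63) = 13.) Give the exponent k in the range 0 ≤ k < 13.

2

Successive powers of 63 modulo 131:
  63^0=1  63^1=63  63^2=39
So 63^2 ≡ 39 (mod 131), giving k = 2.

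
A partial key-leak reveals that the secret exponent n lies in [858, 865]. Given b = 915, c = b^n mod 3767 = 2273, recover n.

859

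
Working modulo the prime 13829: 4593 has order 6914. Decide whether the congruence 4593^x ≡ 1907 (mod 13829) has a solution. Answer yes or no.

yes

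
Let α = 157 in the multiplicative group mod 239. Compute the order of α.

119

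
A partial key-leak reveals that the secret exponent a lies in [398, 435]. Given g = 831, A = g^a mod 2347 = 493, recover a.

Compute 831^398 mod 2347 = 1944, then multiply by 831 repeatedly:
  831^398=1944  831^399=728  831^400=1789  831^401=1008  831^402=2116
  831^403=493
Found 493 at exponent 403.

403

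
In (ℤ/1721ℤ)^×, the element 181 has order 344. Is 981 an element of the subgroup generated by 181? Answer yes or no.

yes

981 ∈ ⟨181⟩ iff 981^344 ≡ 1 (mod 1721), since |⟨181⟩| = 344.
981^344 mod 1721 = 1.
Since 1 = 1, 981 lies in the subgroup.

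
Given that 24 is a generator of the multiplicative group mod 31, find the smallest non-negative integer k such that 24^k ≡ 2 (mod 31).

18

Successive powers of 24 modulo 31:
  24^0=1  24^1=24  24^2=18  24^3=29  24^4=14  24^5=26
  24^6=4  24^7=3  24^8=10  24^9=23  24^10=25  24^11=11
  24^12=16  24^13=12  24^14=9  24^15=30  24^16=7  24^17=13
  24^18=2
So 24^18 ≡ 2 (mod 31), giving k = 18.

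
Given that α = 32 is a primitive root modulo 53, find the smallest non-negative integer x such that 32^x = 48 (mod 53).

Baby-step giant-step with m = ceil(sqrt(52)) = 8.
Baby table (32^j mod 53 for j=0..7):
  0:1  1:32  2:17  3:14  4:24  5:26  6:37  7:18
Giant step factor: 32^(-8) ≡ 15 (mod 53).
Scan 48·15^i mod 53 for i = 0, 1, …:
  i=0: 48   i=1: 31   i=2: 41   i=3: 32
Match at i=3, j=1: x = 3·8 + 1 = 25.

25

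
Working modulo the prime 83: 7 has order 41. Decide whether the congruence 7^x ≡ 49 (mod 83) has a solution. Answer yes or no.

yes

49 ∈ ⟨7⟩ iff 49^41 ≡ 1 (mod 83), since |⟨7⟩| = 41.
49^41 mod 83 = 1.
Since 1 = 1, 49 lies in the subgroup.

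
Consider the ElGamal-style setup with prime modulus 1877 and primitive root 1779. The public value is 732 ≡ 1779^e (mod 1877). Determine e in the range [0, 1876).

Baby-step giant-step with m = ceil(sqrt(1876)) = 44.
Baby table (1779^j mod 1877 for j=0..43):
  0:1  1:1779  2:219  3:1062  4:1036  5:1707  6:1644  7:310
  8:1529  9:318  10:745  11:193  12:1733  13:973  14:373  15:986
  16:976  17:79  18:1643  19:408  20:1310  21:1133  22:1586  23:363
  24:89  25:663  26:721  27:668  28:231  29:1763  30:1787  31:1312
  32:937  33:147  34:610  35:284  36:323  37:255  38:1288  39:1412
  40:522  41:1400  42:1698  43:649
Giant step factor: 1779^(-44) ≡ 1625 (mod 1877).
Scan 732·1625^i mod 1877 for i = 0, 1, …:
  i=0: 732   i=1: 1359   i=2: 1023   i=3: 1230
  i=4: 1622   i=5: 442   i=6: 1236   i=7: 110
  i=8: 435   i=9: 1123     …   i=25: 1265
  i=26: 310
Match at i=26, j=7: e = 26·44 + 7 = 1151.

1151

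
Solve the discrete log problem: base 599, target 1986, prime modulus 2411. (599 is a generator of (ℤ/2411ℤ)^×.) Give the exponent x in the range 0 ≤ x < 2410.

Baby-step giant-step with m = ceil(sqrt(2410)) = 50.
Baby table (599^j mod 2411 for j=0..49):
  0:1  1:599  2:1973  3:437  4:1375  5:1474  6:500  7:536
  8:401  9:1510  10:365  11:1645  12:1667  13:379  14:387  15:357
  16:1675  17:349  18:1705  19:1442  20:620  21:86  22:883  23:908
  24:1417  25:111  26:1392  27:2013  28:287  29:732  30:2077  31:47
  32:1632  33:1113  34:1251  35:1939  36:1770  37:1801  38:1082  39:1970
  40:1051  41:278  42:163  43:1197  44:936  45:1312  46:2313  47:1573
  48:1937  49:572
Giant step factor: 599^(-50) ≡ 1985 (mod 2411).
Scan 1986·1985^i mod 2411 for i = 0, 1, …:
  i=0: 1986   i=1: 225   i=2: 590   i=3: 1815
  i=4: 741   i=5: 175   i=6: 191   i=7: 608
  i=8: 1380   i=9: 404     …   i=44: 1011
  i=45: 883
Match at i=45, j=22: x = 45·50 + 22 = 2272.

2272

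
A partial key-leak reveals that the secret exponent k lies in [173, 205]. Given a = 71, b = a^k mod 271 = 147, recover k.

Compute 71^173 mod 271 = 218, then multiply by 71 repeatedly:
  71^173=218  71^174=31  71^175=33  71^176=175  71^177=230
  71^178=70  71^179=92  71^180=28  71^181=91  71^182=228
  71^183=199  71^184=37  71^185=188  71^186=69  71^187=21
  71^188=136  71^189=171  71^190=217  71^191=231  71^192=141
  71^193=255  71^194=219  71^195=102  71^196=196  71^197=95
  71^198=241  71^199=38  71^200=259  71^201=232  71^202=212
  71^203=147
Found 147 at exponent 203.

203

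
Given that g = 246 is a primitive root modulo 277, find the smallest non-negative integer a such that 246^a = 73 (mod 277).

171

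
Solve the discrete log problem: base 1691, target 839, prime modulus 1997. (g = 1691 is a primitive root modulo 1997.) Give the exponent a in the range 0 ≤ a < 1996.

576

Baby-step giant-step with m = ceil(sqrt(1996)) = 45.
Baby table (1691^j mod 1997 for j=0..44):
  0:1  1:1691  2:1774  3:340  4:1801  5:66  6:1771  7:1258
  8:473  9:1043  10:362  11:1060  12:1151  13:1263  14:940  15:1925
  16:65  17:80  18:1481  19:133  20:1239  21:296  22:1286  23:1890
  24:790  25:1894  26:1563  27:1002  28:926  29:218  30:1190  31:1311
  32:231  33:1206  34:409  35:657  36:655  37:1267  38:1713  39:1033
  40:1425  41:1293  42:1745  43:1226  44:280
Giant step factor: 1691^(-45) ≡ 941 (mod 1997).
Scan 839·941^i mod 1997 for i = 0, 1, …:
  i=0: 839   i=1: 684   i=2: 610   i=3: 871
  i=4: 841   i=5: 569   i=6: 233   i=7: 1580
  i=8: 1012   i=9: 1720   i=10: 950   i=11: 1291
  i=12: 655
Match at i=12, j=36: a = 12·45 + 36 = 576.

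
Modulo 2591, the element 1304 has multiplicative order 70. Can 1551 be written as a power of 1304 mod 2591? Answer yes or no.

1551 ∈ ⟨1304⟩ iff 1551^70 ≡ 1 (mod 2591), since |⟨1304⟩| = 70.
1551^70 mod 2591 = 1.
Since 1 = 1, 1551 lies in the subgroup.

yes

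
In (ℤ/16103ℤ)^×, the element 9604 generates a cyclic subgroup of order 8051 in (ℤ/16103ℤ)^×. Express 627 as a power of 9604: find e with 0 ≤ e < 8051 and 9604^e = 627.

Baby-step giant-step with m = ceil(sqrt(8051)) = 90.
Baby table (9604^j mod 16103 for j=0..89):
  0:1  1:9604  2:14935  3:6319  4:11572  5:10685  6:10424  7:15848
  8:14739  9:7986  10:15058  11:12092  12:12835  13:14978  14:613  15:9657
  16:8651  17:8827  18:8316  19:12087  20:13124  21:4715  22:1224  23:106
  24:3535  25:5016  26:9591  27:2804  28:5400  29:9940  30:5176  31:343
  32:9160  33:1951  34:9615  35:7858  36:9574  37:566  38:9153  39:15238
  40:1688  41:11934  42:9085  43:6286  44:597  45:920  46:11236  47:4341
  48:297  49:2157  50:7370  51:8795  52:6945  53:1154  54:4152  55:4780
  56:13570  57:4701  58:11695  59:355  60:11687  61:4038  62:4928  63:1795
  64:8970  65:12933  66:6093  67:14973  68:902  69:15497  70:9262  71:15379
  72:3200  73:8276  74:14399  75:11535  76:9603  77:5331  78:7487  79:5253
  80:15216  81:15842  82:5424  83:14994  84:9350  85:7072  86:13137  87:743
  88:2143  89:1738
Giant step factor: 9604^(-90) ≡ 5849 (mod 16103).
Scan 627·5849^i mod 16103 for i = 0, 1, …:
  i=0: 627   i=1: 11942   i=2: 10047   i=3: 5056
  i=4: 7436   i=5: 15064   i=6: 9823   i=7: 15326
  i=8: 12476   i=9: 9431     …   i=44: 14171
  i=45: 4038
Match at i=45, j=61: e = 45·90 + 61 = 4111.

4111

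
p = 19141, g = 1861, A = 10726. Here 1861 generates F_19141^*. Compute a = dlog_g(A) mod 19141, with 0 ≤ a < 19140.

Baby-step giant-step with m = ceil(sqrt(19140)) = 139.
Baby table (1861^j mod 19141 for j=0..138):
  0:1  1:1861  2:17941  3:6297  4:4425  5:4295  6:11198  7:14070
  8:18523  9:17503  10:14242  11:13218  12:2513  13:6289  14:8678  15:13895
  16:18245  17:16952  18:3304  19:4483  20:16528  21:18162  22:15617  23:7199
  24:17780  25:12932  26:6215  27:4951  28:6990  29:11651  30:14899  31:10871
  32:18035  33:8962  34:6471  35:2842  36:6046  37:15839  38:18380  39:213
  40:13573  41:12374  42:1391  43:4616  44:15208  45:11690  46:10914  47:2353
  48:14785  49:9268  50:1707  51:18462  52:18828  53:10878  54:11921  55:562
  56:12268  57:14676  58:16970  59:17661  60:2024  61:15028  62:2107  63:16363
  64:17353  65:3066  66:1808  67:15013  68:12474  69:15222  70:18603  71:13255
  72:13947  73:171  74:11975  75:5351  76:4891  77:10176  78:7087  79:758
  80:13345  81:9168  82:7017  83:4475  84:1640  85:8621  86:3523  87:10081
  88:2561  89:19053  90:8501  91:9895  92:953  93:12561  94:4860  95:9908
  96:6005  97:16102  98:10157  99:10010  100:4417  101:8548  102:1657  103:1976
  104:2264  105:2284  106:1222  107:15504  108:7457  109:252  110:9588  111:3856
  112:17282  113:4922  114:10444  115:8169  116:4555  117:16533  118:8326  119:9617
  120:402  121:1623  122:15266  123:4782  124:17878  125:3900  126:3461  127:9545
  128:397  129:11459  130:2125  131:11579  132:14894  133:1566  134:4894  135:15759
  136:3487  137:508  138:7479
Giant step factor: 1861^(-139) ≡ 3280 (mod 19141).
Scan 10726·3280^i mod 19141 for i = 0, 1, …:
  i=0: 10726   i=1: 122   i=2: 17340   i=3: 7289
  i=4: 811   i=5: 18622   i=6: 1229   i=7: 11510
  i=8: 6748   i=9: 6444     …   i=91: 7997
  i=92: 6990
Match at i=92, j=28: a = 92·139 + 28 = 12816.

12816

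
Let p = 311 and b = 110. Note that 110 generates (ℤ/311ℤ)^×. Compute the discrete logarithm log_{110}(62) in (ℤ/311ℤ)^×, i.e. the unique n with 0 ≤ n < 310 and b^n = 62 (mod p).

273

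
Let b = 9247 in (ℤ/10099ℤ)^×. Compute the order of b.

The order of 9247 must divide p − 1 = 10098 = 2 · 3^3 · 11 · 17.
Divisors: 1, 2, 3, 6, 9, 11, 17, 18, 22, 27, 33, 34, 51, 54, 66, 99, 102, 153, 187, 198, 297, 306, 374, 459, 561, 594, 918, 1122, 1683, 3366, 5049, 10098.
Check each in increasing order: 9247^1 ≡ 9247;  9247^2 ≡ 8875;  9247^3 ≡ 2651;  9247^6 ≡ 8996;  9247^9 ≡ 4657;  9247^11 ≡ 5767;  9247^17 ≡ 1369;  9247^18 ≡ 5096;  9247^22 ≡ 2282;  9247^27 ≡ 9521;  9247^33 ≡ 1297;  9247^34 ≡ 5846;  9247^51 ≡ 4766;  9247^54 ≡ 817;  9247^66 ≡ 5775;  9247^99 ≡ 6816;  9247^102 ≡ 2105;  9247^153 ≡ 4123;  9247^187 ≡ 6844;  9247^198 ≡ 2456;  9247^297 ≡ 6053;  9247^306 ≡ 2512;  9247^374 ≡ 1174;  9247^459 ≡ 5501;  9247^561 ≡ 6151;  9247^594 ≡ 9736;  9247^918 ≡ 4397;  9247^1122 ≡ 3947;  9247^1683 ≡ 1.
Smallest exponent giving 1 is 1683.

1683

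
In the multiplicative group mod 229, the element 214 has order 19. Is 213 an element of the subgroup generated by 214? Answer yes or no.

no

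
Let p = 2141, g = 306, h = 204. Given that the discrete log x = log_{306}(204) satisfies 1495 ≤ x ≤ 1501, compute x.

1497

Compute 306^1495 mod 2141 = 1432, then multiply by 306 repeatedly:
  306^1495=1432  306^1496=1428  306^1497=204
Found 204 at exponent 1497.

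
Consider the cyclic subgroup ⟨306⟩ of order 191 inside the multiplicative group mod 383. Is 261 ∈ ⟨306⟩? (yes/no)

yes

261 ∈ ⟨306⟩ iff 261^191 ≡ 1 (mod 383), since |⟨306⟩| = 191.
261^191 mod 383 = 1.
Since 1 = 1, 261 lies in the subgroup.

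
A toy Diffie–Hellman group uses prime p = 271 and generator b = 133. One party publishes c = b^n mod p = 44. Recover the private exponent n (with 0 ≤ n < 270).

186

Baby-step giant-step with m = ceil(sqrt(270)) = 17.
Baby table (133^j mod 271 for j=0..16):
  0:1  1:133  2:74  3:86  4:56  5:131  6:79  7:209
  8:155  9:19  10:88  11:51  12:8  13:251  14:50  15:146
  16:177
Giant step factor: 133^(-17) ≡ 143 (mod 271).
Scan 44·143^i mod 271 for i = 0, 1, …:
  i=0: 44   i=1: 59   i=2: 36   i=3: 270
  i=4: 128   i=5: 147   i=6: 154   i=7: 71
  i=8: 126   i=9: 132   i=10: 177
Match at i=10, j=16: n = 10·17 + 16 = 186.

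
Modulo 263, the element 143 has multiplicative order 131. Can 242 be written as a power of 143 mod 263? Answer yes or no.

242 ∈ ⟨143⟩ iff 242^131 ≡ 1 (mod 263), since |⟨143⟩| = 131.
242^131 mod 263 = 1.
Since 1 = 1, 242 lies in the subgroup.

yes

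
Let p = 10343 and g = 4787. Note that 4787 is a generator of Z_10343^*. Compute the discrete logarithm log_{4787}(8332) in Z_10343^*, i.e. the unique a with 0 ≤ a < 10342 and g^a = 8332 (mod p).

5969

Baby-step giant-step with m = ceil(sqrt(10342)) = 102.
Baby table (4787^j mod 10343 for j=0..101):
  0:1  1:4787  2:5624  3:9602  4:482  5:845  6:902  7:4843
  8:4778  9:3913  10:358  11:7151  12:6850  13:3640  14:7068  15:2563
  16:2283  17:6513  18:3929  19:4549  20:4048  21:5337  22:1009  23:10245
  24:6652  25:7370  26:217  27:4479  28:10277  29:4691  30:1164  31:7534
  32:9560  33:6288  34:2526  35:995  36:5285  37:317  38:7401  39:3812
  40:2992  41:7992  42:9290  43:6673  44:4467  45:4548  46:9604  47:10056
  48:1750  49:9763  50:5807  51:6468  52:5717  53:10044  54:6364  55:4333
  56:4356  57:684  58:5920  59:9563  60:10306  61:9055  62:9115  63:6731
  64:2852  65:10107  66:7998  67:6983  68:9388  69:21  70:7440  71:4331
  72:5125  73:10122  74:7402  75:8599  76:8616  77:7251  78:9772  79:7518
  80:5369  81:9391  82:4039  83:3626  84:2108  85:6571  86:2314  87:10108
  88:2442  89:2264  90:8647  91:503  92:8285  93:5233  94:9968  95:4557
  96:972  97:8957  98:5424  99:3758  100:3069  101:4243
Giant step factor: 4787^(-102) ≡ 3788 (mod 10343).
Scan 8332·3788^i mod 10343 for i = 0, 1, …:
  i=0: 8332   i=1: 5123   i=2: 2456   i=3: 4971
  i=4: 5888   i=5: 4236   i=6: 3975   i=7: 8235
  i=8: 10035   i=9: 2055     …   i=57: 7222
  i=58: 10044
Match at i=58, j=53: a = 58·102 + 53 = 5969.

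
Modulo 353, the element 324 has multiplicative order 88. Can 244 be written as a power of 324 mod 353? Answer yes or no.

yes

244 ∈ ⟨324⟩ iff 244^88 ≡ 1 (mod 353), since |⟨324⟩| = 88.
244^88 mod 353 = 1.
Since 1 = 1, 244 lies in the subgroup.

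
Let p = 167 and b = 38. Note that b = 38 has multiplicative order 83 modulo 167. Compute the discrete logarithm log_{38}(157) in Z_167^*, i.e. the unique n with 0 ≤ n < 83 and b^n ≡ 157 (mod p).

47

Baby-step giant-step with m = ceil(sqrt(83)) = 10.
Baby table (38^j mod 167 for j=0..9):
  0:1  1:38  2:108  3:96  4:141  5:14  6:31  7:9
  8:8  9:137
Giant step factor: 38^(-10) ≡ 144 (mod 167).
Scan 157·144^i mod 167 for i = 0, 1, …:
  i=0: 157   i=1: 63   i=2: 54   i=3: 94
  i=4: 9
Match at i=4, j=7: n = 4·10 + 7 = 47.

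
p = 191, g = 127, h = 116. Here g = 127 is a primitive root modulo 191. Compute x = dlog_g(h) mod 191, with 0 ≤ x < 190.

139

Baby-step giant-step with m = ceil(sqrt(190)) = 14.
Baby table (127^j mod 191 for j=0..13):
  0:1  1:127  2:85  3:99  4:158  5:11  6:60  7:171
  8:134  9:19  10:121  11:87  12:162  13:137
Giant step factor: 127^(-14) ≡ 138 (mod 191).
Scan 116·138^i mod 191 for i = 0, 1, …:
  i=0: 116   i=1: 155   i=2: 189   i=3: 106
  i=4: 112   i=5: 176   i=6: 31   i=7: 76
  i=8: 174   i=9: 137
Match at i=9, j=13: x = 9·14 + 13 = 139.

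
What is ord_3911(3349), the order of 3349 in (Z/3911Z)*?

5

The order of 3349 must divide p − 1 = 3910 = 2 · 5 · 17 · 23.
Divisors: 1, 2, 5, 10, 17, 23, 34, 46, 85, 115, 170, 230, 391, 782, 1955, 3910.
Check each in increasing order: 3349^1 ≡ 3349;  3349^2 ≡ 2964;  3349^5 ≡ 1.
Smallest exponent giving 1 is 5.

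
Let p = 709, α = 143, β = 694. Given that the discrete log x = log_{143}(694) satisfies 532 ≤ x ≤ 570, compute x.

Compute 143^532 mod 709 = 257, then multiply by 143 repeatedly:
  143^532=257  143^533=592  143^534=285  143^535=342  143^536=694
Found 694 at exponent 536.

536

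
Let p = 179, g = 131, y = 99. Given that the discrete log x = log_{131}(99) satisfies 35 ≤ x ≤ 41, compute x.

41

Compute 131^35 mod 179 = 163, then multiply by 131 repeatedly:
  131^35=163  131^36=52  131^37=10  131^38=57  131^39=128
  131^40=121  131^41=99
Found 99 at exponent 41.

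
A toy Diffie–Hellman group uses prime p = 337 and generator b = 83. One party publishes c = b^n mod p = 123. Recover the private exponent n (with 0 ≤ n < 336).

Baby-step giant-step with m = ceil(sqrt(336)) = 19.
Baby table (83^j mod 337 for j=0..18):
  0:1  1:83  2:149  3:235  4:296  5:304  6:294  7:138
  8:333  9:5  10:78  11:71  12:164  13:132  14:172  15:122
  16:16  17:317  18:25
Giant step factor: 83^(-19) ≡ 248 (mod 337).
Scan 123·248^i mod 337 for i = 0, 1, …:
  i=0: 123   i=1: 174   i=2: 16
Match at i=2, j=16: n = 2·19 + 16 = 54.

54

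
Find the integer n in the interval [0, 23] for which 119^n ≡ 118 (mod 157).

6

Compute 119^0 mod 157 = 1, then multiply by 119 repeatedly:
  119^0=1  119^1=119  119^2=31  119^3=78  119^4=19
  119^5=63  119^6=118
Found 118 at exponent 6.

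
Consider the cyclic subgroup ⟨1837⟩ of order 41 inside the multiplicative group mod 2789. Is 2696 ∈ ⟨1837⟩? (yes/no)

yes

2696 ∈ ⟨1837⟩ iff 2696^41 ≡ 1 (mod 2789), since |⟨1837⟩| = 41.
2696^41 mod 2789 = 1.
Since 1 = 1, 2696 lies in the subgroup.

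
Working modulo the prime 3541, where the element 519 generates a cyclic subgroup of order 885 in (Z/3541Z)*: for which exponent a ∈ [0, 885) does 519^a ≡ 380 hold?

Baby-step giant-step with m = ceil(sqrt(885)) = 30.
Baby table (519^j mod 3541 for j=0..29):
  0:1  1:519  2:245  3:3220  4:3369  5:2798  6:352  7:2097
  8:1256  9:320  10:3194  11:498  12:3510  13:1616  14:3028  15:2869
  16:1791  17:1787  18:3252  19:2272  20:15  21:703  22:134  23:2267
  24:961  25:3019  26:1739  27:3127  28:1135  29:1259
Giant step factor: 519^(-30) ≡ 266 (mod 3541).
Scan 380·266^i mod 3541 for i = 0, 1, …:
  i=0: 380   i=1: 1932   i=2: 467   i=3: 287
  i=4: 1981   i=5: 2878   i=6: 692   i=7: 3481
  i=8: 1745   i=9: 299     …   i=25: 3368
  i=26: 15
Match at i=26, j=20: a = 26·30 + 20 = 800.

800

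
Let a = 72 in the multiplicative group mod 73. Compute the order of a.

2

The order of 72 must divide p − 1 = 72 = 2^3 · 3^2.
Divisors: 1, 2, 3, 4, 6, 8, 9, 12, 18, 24, 36, 72.
Check each in increasing order: 72^1 ≡ 72;  72^2 ≡ 1.
Smallest exponent giving 1 is 2.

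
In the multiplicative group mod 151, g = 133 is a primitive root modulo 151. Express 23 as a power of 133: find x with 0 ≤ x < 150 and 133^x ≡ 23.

Baby-step giant-step with m = ceil(sqrt(150)) = 13.
Baby table (133^j mod 151 for j=0..12):
  0:1  1:133  2:22  3:57  4:31  5:46  6:78  7:106
  8:55  9:67  10:2  11:115  12:44
Giant step factor: 133^(-13) ≡ 102 (mod 151).
Scan 23·102^i mod 151 for i = 0, 1, …:
  i=0: 23   i=1: 81   i=2: 108   i=3: 144
  i=4: 41   i=5: 105   i=6: 140   i=7: 86
  i=8: 14   i=9: 69   i=10: 92   i=11: 22
Match at i=11, j=2: x = 11·13 + 2 = 145.

145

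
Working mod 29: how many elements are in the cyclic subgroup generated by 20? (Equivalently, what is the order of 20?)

7

The order of 20 must divide p − 1 = 28 = 2^2 · 7.
Divisors: 1, 2, 4, 7, 14, 28.
Check each in increasing order: 20^1 ≡ 20;  20^2 ≡ 23;  20^4 ≡ 7;  20^7 ≡ 1.
Smallest exponent giving 1 is 7.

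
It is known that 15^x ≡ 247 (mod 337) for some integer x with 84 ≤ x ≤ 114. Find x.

Compute 15^84 mod 337 = 189, then multiply by 15 repeatedly:
  15^84=189  15^85=139  15^86=63  15^87=271  15^88=21
  15^89=315  15^90=7  15^91=105  15^92=227  15^93=35
  15^94=188  15^95=124  15^96=175  15^97=266  15^98=283
  15^99=201  15^100=319  15^101=67  15^102=331  15^103=247
Found 247 at exponent 103.

103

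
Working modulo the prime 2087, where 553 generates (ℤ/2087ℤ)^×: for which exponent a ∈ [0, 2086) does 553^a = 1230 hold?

Baby-step giant-step with m = ceil(sqrt(2086)) = 46.
Baby table (553^j mod 2087 for j=0..45):
  0:1  1:553  2:1107  3:680  4:380  5:1440  6:1173  7:1699
  8:397  9:406  10:1209  11:737  12:596  13:1929  14:280  15:402
  16:1084  17:483  18:2050  19:409  20:781  21:1971  22:549  23:982
  24:426  25:1834  26:2007  27:1674  28:1181  29:1949  30:905  31:1672
  32:75  33:1822  34:1632  35:912  36:1369  37:1563  38:321  39:118
  40:557  41:1232  42:934  43:1013  44:873  45:672
Giant step factor: 553^(-46) ≡ 594 (mod 2087).
Scan 1230·594^i mod 2087 for i = 0, 1, …:
  i=0: 1230   i=1: 170   i=2: 804   i=3: 1740
  i=4: 495   i=5: 1850   i=6: 1138   i=7: 1871
  i=8: 1090   i=9: 490     …   i=16: 932
  i=17: 553
Match at i=17, j=1: a = 17·46 + 1 = 783.

783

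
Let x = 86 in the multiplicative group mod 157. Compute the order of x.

The order of 86 must divide p − 1 = 156 = 2^2 · 3 · 13.
Divisors: 1, 2, 3, 4, 6, 12, 13, 26, 39, 52, 78, 156.
Check each in increasing order: 86^1 ≡ 86;  86^2 ≡ 17;  86^3 ≡ 49;  86^4 ≡ 132;  86^6 ≡ 46;  86^12 ≡ 75;  86^13 ≡ 13;  86^26 ≡ 12;  86^39 ≡ 156;  86^52 ≡ 144;  86^78 ≡ 1.
Smallest exponent giving 1 is 78.

78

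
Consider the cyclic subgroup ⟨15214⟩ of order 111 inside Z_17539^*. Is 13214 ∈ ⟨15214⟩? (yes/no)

yes

13214 ∈ ⟨15214⟩ iff 13214^111 ≡ 1 (mod 17539), since |⟨15214⟩| = 111.
13214^111 mod 17539 = 1.
Since 1 = 1, 13214 lies in the subgroup.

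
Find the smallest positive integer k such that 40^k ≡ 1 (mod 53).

26

The order of 40 must divide p − 1 = 52 = 2^2 · 13.
Divisors: 1, 2, 4, 13, 26, 52.
Check each in increasing order: 40^1 ≡ 40;  40^2 ≡ 10;  40^4 ≡ 47;  40^13 ≡ 52;  40^26 ≡ 1.
Smallest exponent giving 1 is 26.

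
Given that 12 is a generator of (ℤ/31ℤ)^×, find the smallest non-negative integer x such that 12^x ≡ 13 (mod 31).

29

Successive powers of 12 modulo 31:
  12^0=1  12^1=12  12^2=20  12^3=23  12^4=28  12^5=26
  12^6=2  12^7=24  12^8=9  12^9=15  12^10=25  12^11=21
  12^12=4  12^13=17  12^14=18  12^15=30  12^16=19  12^17=11
  12^18=8  12^19=3  12^20=5  12^21=29  12^22=7  12^23=22
  12^24=16  12^25=6  12^26=10  12^27=27  12^28=14  12^29=13
So 12^29 ≡ 13 (mod 31), giving x = 29.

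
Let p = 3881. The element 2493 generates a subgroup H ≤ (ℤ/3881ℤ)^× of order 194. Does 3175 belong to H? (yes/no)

3175 ∈ ⟨2493⟩ iff 3175^194 ≡ 1 (mod 3881), since |⟨2493⟩| = 194.
3175^194 mod 3881 = 1.
Since 1 = 1, 3175 lies in the subgroup.

yes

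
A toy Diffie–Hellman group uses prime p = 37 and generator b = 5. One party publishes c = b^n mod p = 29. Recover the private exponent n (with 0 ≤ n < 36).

15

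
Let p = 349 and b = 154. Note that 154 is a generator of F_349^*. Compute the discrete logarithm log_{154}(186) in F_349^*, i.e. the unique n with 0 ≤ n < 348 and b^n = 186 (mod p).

135

Baby-step giant-step with m = ceil(sqrt(348)) = 19.
Baby table (154^j mod 349 for j=0..18):
  0:1  1:154  2:333  3:328  4:256  5:336  6:92  7:208
  8:273  9:162  10:169  11:200  12:88  13:290  14:337  15:246
  16:192  17:252  18:69
Giant step factor: 154^(-19) ≡ 132 (mod 349).
Scan 186·132^i mod 349 for i = 0, 1, …:
  i=0: 186   i=1: 122   i=2: 50   i=3: 318
  i=4: 96   i=5: 108   i=6: 296   i=7: 333
Match at i=7, j=2: n = 7·19 + 2 = 135.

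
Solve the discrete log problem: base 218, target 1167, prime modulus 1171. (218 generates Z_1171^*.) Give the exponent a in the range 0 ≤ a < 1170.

Baby-step giant-step with m = ceil(sqrt(1170)) = 35.
Baby table (218^j mod 1171 for j=0..34):
  0:1  1:218  2:684  3:395  4:627  5:850  6:282  7:584
  8:844  9:145  10:1164  11:816  12:1067  13:748  14:295  15:1076
  16:368  17:596  18:1118  19:156  20:49  21:143  22:728  23:619
  24:277  25:665  26:937  27:512  28:371  29:79  30:828  31:170
  32:759  33:351  34:403
Giant step factor: 218^(-35) ≡ 848 (mod 1171).
Scan 1167·848^i mod 1171 for i = 0, 1, …:
  i=0: 1167   i=1: 121   i=2: 731   i=3: 429
  i=4: 782   i=5: 350   i=6: 537   i=7: 1028
  i=8: 520   i=9: 664     …   i=23: 244
  i=24: 816
Match at i=24, j=11: a = 24·35 + 11 = 851.

851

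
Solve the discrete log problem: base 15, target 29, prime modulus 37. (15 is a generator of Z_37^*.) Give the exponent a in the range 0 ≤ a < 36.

Successive powers of 15 modulo 37:
  15^0=1  15^1=15  15^2=3  15^3=8  15^4=9  15^5=24
  15^6=27  15^7=35  15^8=7  15^9=31  15^10=21  15^11=19
  15^12=26  15^13=20  15^14=4  15^15=23  15^16=12  15^17=32
  15^18=36  15^19=22  15^20=34  15^21=29
So 15^21 ≡ 29 (mod 37), giving a = 21.

21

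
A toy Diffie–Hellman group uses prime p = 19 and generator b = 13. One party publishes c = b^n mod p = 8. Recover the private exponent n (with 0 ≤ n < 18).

Successive powers of 13 modulo 19:
  13^0=1  13^1=13  13^2=17  13^3=12  13^4=4  13^5=14
  13^6=11  13^7=10  13^8=16  13^9=18  13^10=6  13^11=2
  13^12=7  13^13=15  13^14=5  13^15=8
So 13^15 ≡ 8 (mod 19), giving n = 15.

15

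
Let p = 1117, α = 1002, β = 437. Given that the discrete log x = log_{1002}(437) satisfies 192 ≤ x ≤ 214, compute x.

Compute 1002^192 mod 1117 = 443, then multiply by 1002 repeatedly:
  1002^192=443  1002^193=437
Found 437 at exponent 193.

193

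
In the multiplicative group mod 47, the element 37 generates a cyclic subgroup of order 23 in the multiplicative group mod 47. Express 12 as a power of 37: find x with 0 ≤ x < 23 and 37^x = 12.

9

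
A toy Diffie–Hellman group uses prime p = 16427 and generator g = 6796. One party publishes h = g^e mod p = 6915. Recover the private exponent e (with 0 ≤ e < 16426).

7219

Baby-step giant-step with m = ceil(sqrt(16426)) = 129.
Baby table (6796^j mod 16427 for j=0..128):
  0:1  1:6796  2:9319  3:5839  4:10639  5:7417  6:7896  7:10634
  8:6291  9:10582  10:14293  11:2377  12:6351  13:7667  14:14915  15:7750
  16:4038  17:9158  18:12292  19:5137  20:3677  21:3425  22:15668  23:16341
  24:6916  25:3489  26:7083  27:4958  28:2791  29:10878  30:5388  31:1065
  32:9860  33:2827  34:9129  35:12332  36:14145  37:15043  38:7007  39:14126
  40:908  41:10643  42:1747  43:12318  44:1136  45:15993  46:7396  47:13023
  48:12059  49:15088  50:714  51:6379  52:831  53:13015  54:6972  55:6244
  56:3283  57:3402  58:7203  59:15555  60:4035  61:5197  62:762  63:4047
  64:4614  65:14028  66:8407  67:866  68:4470  69:4597  70:13485  71:14254
  72:165  73:4304  74:9924  75:10669  76:14173  77:8207  78:5107  79:13348
  80:3114  81:4768  82:9284  83:14384  84:13014  85:176  86:13352  87:13871
  88:9190  89:16213  90:7659  91:9828  92:15333  93:6607  94:6181  95:2237
  96:7677  97:740  98:2378  99:13147  100:559  101:4327  102:1962  103:11455
  104:627  105:6499  106:11428  107:14259  108:1291  109:1618  110:6265  111:14583
  112:1977  113:14833  114:8996  115:11949  116:6743  117:10525  118:4742  119:13285
  120:2068  121:9043  122:2821  123:1207  124:5699  125:11965  126:490  127:11786
  128:16031
Giant step factor: 6796^(-129) ≡ 1735 (mod 16427).
Scan 6915·1735^i mod 16427 for i = 0, 1, …:
  i=0: 6915   i=1: 5815   i=2: 2847   i=3: 11445
  i=4: 13259   i=5: 6565   i=6: 6364   i=7: 2596
  i=8: 3062   i=9: 6649     …   i=54: 9263
  i=55: 5699
Match at i=55, j=124: e = 55·129 + 124 = 7219.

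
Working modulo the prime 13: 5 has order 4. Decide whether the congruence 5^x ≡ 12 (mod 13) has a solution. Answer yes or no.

yes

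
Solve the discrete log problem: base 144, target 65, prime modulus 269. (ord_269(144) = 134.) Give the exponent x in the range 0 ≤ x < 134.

Baby-step giant-step with m = ceil(sqrt(134)) = 12.
Baby table (144^j mod 269 for j=0..11):
  0:1  1:144  2:23  3:84  4:260  5:49  6:62  7:51
  8:81  9:97  10:249  11:79
Giant step factor: 144^(-12) ≡ 169 (mod 269).
Scan 65·169^i mod 269 for i = 0, 1, …:
  i=0: 65   i=1: 225   i=2: 96   i=3: 84
Match at i=3, j=3: x = 3·12 + 3 = 39.

39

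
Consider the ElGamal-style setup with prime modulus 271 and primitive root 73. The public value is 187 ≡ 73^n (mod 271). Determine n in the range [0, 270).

162

Baby-step giant-step with m = ceil(sqrt(270)) = 17.
Baby table (73^j mod 271 for j=0..16):
  0:1  1:73  2:180  3:132  4:151  5:183  6:80  7:149
  8:37  9:262  10:156  11:6  12:167  13:267  14:250  15:93
  16:14
Giant step factor: 73^(-17) ≡ 118 (mod 271).
Scan 187·118^i mod 271 for i = 0, 1, …:
  i=0: 187   i=1: 115   i=2: 20   i=3: 192
  i=4: 163   i=5: 264   i=6: 258   i=7: 92
  i=8: 16   i=9: 262
Match at i=9, j=9: n = 9·17 + 9 = 162.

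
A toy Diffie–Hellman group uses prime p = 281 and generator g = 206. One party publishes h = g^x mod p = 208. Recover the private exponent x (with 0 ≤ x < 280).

185

Baby-step giant-step with m = ceil(sqrt(280)) = 17.
Baby table (206^j mod 281 for j=0..16):
  0:1  1:206  2:5  3:187  4:25  5:92  6:125  7:179
  8:63  9:52  10:34  11:260  12:170  13:176  14:7  15:37
  16:35
Giant step factor: 206^(-17) ≡ 120 (mod 281).
Scan 208·120^i mod 281 for i = 0, 1, …:
  i=0: 208   i=1: 232   i=2: 21   i=3: 272
  i=4: 44   i=5: 222   i=6: 226   i=7: 144
  i=8: 139   i=9: 101   i=10: 37
Match at i=10, j=15: x = 10·17 + 15 = 185.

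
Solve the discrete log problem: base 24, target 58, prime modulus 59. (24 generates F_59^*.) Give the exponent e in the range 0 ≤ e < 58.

Baby-step giant-step with m = ceil(sqrt(58)) = 8.
Baby table (24^j mod 59 for j=0..7):
  0:1  1:24  2:45  3:18  4:19  5:43  6:29  7:47
Giant step factor: 24^(-8) ≡ 17 (mod 59).
Scan 58·17^i mod 59 for i = 0, 1, …:
  i=0: 58   i=1: 42   i=2: 6   i=3: 43
Match at i=3, j=5: e = 3·8 + 5 = 29.

29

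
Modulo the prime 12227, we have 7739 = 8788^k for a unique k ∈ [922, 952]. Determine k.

930

Compute 8788^922 mod 12227 = 4203, then multiply by 8788 repeatedly:
  8788^922=4203  8788^923=10424  8788^924=1428  8788^925=4362  8788^926=1611
  8788^927=10829  8788^928=2511  8788^929=9160  8788^930=7739
Found 7739 at exponent 930.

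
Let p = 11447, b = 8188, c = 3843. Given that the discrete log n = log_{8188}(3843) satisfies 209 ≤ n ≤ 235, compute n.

Compute 8188^209 mod 11447 = 3207, then multiply by 8188 repeatedly:
  8188^209=3207  8188^210=10945  8188^211=10544  8188^212=998  8188^213=9913
  8188^214=8414  8188^215=5786  8188^216=8082  8188^217=309  8188^218=305
  8188^219=1894  8188^220=8834  8188^221=10646  8188^222=543  8188^223=4648
  8188^224=7996  8188^225=5855  8188^226=704  8188^227=6511  8188^228=3389
  8188^229=1604  8188^230=3843
Found 3843 at exponent 230.

230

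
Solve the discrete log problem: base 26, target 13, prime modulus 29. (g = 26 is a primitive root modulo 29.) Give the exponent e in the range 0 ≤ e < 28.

Successive powers of 26 modulo 29:
  26^0=1  26^1=26  26^2=9  26^3=2  26^4=23  26^5=18
  26^6=4  26^7=17  26^8=7  26^9=8  26^10=5  26^11=14
  26^12=16  26^13=10  26^14=28  26^15=3  26^16=20  26^17=27
  26^18=6  26^19=11  26^20=25  26^21=12  26^22=22  26^23=21
  26^24=24  26^25=15  26^26=13
So 26^26 ≡ 13 (mod 29), giving e = 26.

26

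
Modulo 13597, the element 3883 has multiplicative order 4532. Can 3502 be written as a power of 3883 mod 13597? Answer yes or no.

3502 ∈ ⟨3883⟩ iff 3502^4532 ≡ 1 (mod 13597), since |⟨3883⟩| = 4532.
3502^4532 mod 13597 = 4429.
Since 4429 ≠ 1, 3502 does not lie in the subgroup.

no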